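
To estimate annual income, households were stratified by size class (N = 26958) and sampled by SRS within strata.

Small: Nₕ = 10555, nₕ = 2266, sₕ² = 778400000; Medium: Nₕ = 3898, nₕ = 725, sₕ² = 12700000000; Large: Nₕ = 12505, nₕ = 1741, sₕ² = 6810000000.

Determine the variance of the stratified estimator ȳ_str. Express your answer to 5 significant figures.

Var(ȳ_str) = Σₕ Wₕ²(1 − fₕ)sₕ²/nₕ with Wₕ = Nₕ/N, N = 26958.
Small: Wₕ = 0.39153498; term = 0.39153498²·(1 − 0.21468498)·778400000/2266 = 41354.994.
Medium: Wₕ = 0.14459530; term = 0.14459530²·(1 − 0.18599282)·12700000000/725 = 298127.67.
Large: Wₕ = 0.46386972; term = 0.46386972²·(1 − 0.13922431)·6810000000/1741 = 724486.65.
Sum = 1.0639693 × 10^6.

1.0640 × 10^6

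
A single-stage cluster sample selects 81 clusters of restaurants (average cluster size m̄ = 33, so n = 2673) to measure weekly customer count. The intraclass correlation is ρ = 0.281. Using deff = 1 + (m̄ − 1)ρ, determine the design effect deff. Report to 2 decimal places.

9.99

deff = 1 + (33 − 1)·0.281 = 1 + 8.992 = 9.992.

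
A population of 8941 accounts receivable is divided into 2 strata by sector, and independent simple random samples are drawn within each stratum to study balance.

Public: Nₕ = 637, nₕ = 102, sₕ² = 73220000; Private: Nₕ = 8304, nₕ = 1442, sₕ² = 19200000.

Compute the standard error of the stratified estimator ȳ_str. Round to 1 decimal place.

Var(ȳ_str) = Σₕ Wₕ²(1 − fₕ)sₕ²/nₕ with Wₕ = Nₕ/N, N = 8941.
Public: Wₕ = 0.07124483; term = 0.07124483²·(1 − 0.16012559)·73220000/102 = 3060.2054.
Private: Wₕ = 0.92875517; term = 0.92875517²·(1 − 0.17365125)·19200000/1442 = 9490.7784.
Sum = 12550.984.
SE = √(12550.984) = 112.0.

112.0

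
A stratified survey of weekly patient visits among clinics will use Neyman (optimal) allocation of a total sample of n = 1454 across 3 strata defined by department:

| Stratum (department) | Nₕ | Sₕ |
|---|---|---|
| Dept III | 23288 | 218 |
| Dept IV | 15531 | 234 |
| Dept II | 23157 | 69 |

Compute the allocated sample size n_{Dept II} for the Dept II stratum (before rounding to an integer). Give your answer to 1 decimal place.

225.4

Neyman allocation: nₕ = n·NₕSₕ / Σⱼ NⱼSⱼ.
Σ NⱼSⱼ = 23288·218 + 15531·234 + 23157·69 = 1.0308871 × 10^7.
n_{Dept II} = 1454·23157·69 / (1.0308871 × 10^7) = 225.4.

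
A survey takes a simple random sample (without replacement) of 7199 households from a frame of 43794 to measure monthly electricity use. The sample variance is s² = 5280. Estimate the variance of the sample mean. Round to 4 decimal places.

0.6129

Under SRS without replacement, Var(ȳ) = (1 − f)·s²/n with f = n/N = 7199/43794 = 0.16438325.
Var(ȳ) = (1 − 0.16438325)·5280/7199 = 0.83561675·0.7334352 = 0.61287074.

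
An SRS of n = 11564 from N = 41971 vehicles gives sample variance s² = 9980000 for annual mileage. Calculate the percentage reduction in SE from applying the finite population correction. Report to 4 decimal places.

f = n/N = 11564/41971 = 0.27552358.
SE_no-fpc = √(s²/n) = 29.377256; SE_fpc = √((1−f)s²/n) = 25.004798.
Ratio = √(1−f) = 0.85116181. Reduction = 100·(1 − 0.85116181) = 14.8838%.

14.8838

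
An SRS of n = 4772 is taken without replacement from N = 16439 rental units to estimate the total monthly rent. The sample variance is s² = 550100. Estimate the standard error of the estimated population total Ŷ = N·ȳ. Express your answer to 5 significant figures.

Var(Ŷ) = N²·Var(ȳ) = N²·(1 − n/N)·s²/n.
f = 4772/16439 = 0.29028530; Var(ȳ) = 0.70971470·550100/4772 = 81.813508.
Var(Ŷ) = 16439² · 81.813508 = 2.2109341 × 10^10.
SE(Ŷ) = √(2.2109341 × 10^10) = 148690.

148690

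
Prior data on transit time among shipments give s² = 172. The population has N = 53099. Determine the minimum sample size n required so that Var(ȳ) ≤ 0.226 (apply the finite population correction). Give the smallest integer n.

Without fpc, n₀ = s²/D = 172/0.226 = 761.0619.
With fpc, (1 − n/N)·s²/n ≤ D requires n ≥ n₀/(1 + n₀/N) = 761.0619/(1 + 761.0619/53099) = 750.3078.
Rounding up, n = 751.

751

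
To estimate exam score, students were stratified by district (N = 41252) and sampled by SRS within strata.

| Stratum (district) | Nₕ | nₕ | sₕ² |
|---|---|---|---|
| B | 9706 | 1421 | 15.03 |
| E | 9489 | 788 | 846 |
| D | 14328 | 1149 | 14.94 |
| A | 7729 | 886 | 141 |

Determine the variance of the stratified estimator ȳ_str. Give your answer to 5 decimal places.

0.05898

Var(ȳ_str) = Σₕ Wₕ²(1 − fₕ)sₕ²/nₕ with Wₕ = Nₕ/N, N = 41252.
B: Wₕ = 0.23528556; term = 0.23528556²·(1 − 0.14640429)·15.03/1421 = 4.9981316 × 10^-4.
E: Wₕ = 0.23002521; term = 0.23002521²·(1 − 0.08304352)·846/788 = 0.052088727.
D: Wₕ = 0.34732861; term = 0.34732861²·(1 − 0.08019263)·14.94/1149 = 0.0014428081.
A: Wₕ = 0.18736061; term = 0.18736061²·(1 − 0.11463320)·141/886 = 0.0049461265.
Sum = 0.058977475.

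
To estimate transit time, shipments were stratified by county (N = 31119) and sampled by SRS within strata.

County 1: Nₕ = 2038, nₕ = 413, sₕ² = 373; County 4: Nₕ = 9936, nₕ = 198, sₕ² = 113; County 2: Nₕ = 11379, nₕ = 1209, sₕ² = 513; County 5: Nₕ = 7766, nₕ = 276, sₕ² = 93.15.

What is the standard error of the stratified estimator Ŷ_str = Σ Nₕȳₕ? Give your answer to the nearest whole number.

Var(Ŷ_str) = Σₕ Nₕ²(1 − fₕ)sₕ²/nₕ.
County 1: 2038²·(1 − 413/2038)·373/413 = 2.9909994 × 10^6.
County 4: 9936²·(1 − 198/9936)·113/198 = 5.5219772 × 10^7.
County 2: 11379²·(1 − 1209/11379)·513/1209 = 4.9103914 × 10^7.
County 5: 7766²·(1 − 276/7766)·93.15/276 = 1.9631477 × 10^7.
Sum = 1.2694616 × 10^8.
SE = √(1.2694616 × 10^8) = 11267.

11267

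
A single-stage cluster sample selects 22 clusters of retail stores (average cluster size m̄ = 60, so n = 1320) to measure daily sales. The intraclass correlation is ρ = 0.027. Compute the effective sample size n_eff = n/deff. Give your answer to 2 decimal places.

509.06

deff = 1 + (60 − 1)·0.027 = 1 + 1.593 = 2.593.
n_eff = 1320 / 2.593 = 509.06.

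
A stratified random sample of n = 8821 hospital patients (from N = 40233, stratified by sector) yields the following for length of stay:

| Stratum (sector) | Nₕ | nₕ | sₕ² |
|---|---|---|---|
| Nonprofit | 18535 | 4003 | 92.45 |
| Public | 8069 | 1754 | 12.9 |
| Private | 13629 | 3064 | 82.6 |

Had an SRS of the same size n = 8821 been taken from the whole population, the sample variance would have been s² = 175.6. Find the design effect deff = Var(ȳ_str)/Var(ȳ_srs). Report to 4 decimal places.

Var(ȳ_str) = Σ Wₕ²(1−fₕ)sₕ²/nₕ with Wₕ = Nₕ/40233:
  Nonprofit: (18535/40233)²·(1−4003/18535)·92.45/4003 = 0.0038430362
  Public: (8069/40233)²·(1−1754/8069)·12.9/1754 = 2.3151992 × 10^-4
  Private: (13629/40233)²·(1−3064/13629)·82.6/3064 = 0.0023980594
  → Var(ȳ_str) = 0.0064726155.
Var(ȳ_srs) = (1 − 8821/40233)·175.6/8821 = 0.015542464.
deff = 0.0064726155 / 0.015542464 = 0.4164.

0.4164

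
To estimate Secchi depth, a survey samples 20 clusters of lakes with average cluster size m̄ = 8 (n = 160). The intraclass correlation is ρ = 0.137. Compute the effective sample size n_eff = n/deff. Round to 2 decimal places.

deff = 1 + (8 − 1)·0.137 = 1 + 0.959 = 1.959.
n_eff = 160 / 1.959 = 81.67.

81.67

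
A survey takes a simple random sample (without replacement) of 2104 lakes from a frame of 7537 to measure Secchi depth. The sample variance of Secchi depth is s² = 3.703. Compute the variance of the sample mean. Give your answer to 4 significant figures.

Under SRS without replacement, Var(ȳ) = (1 − f)·s²/n with f = n/N = 2104/7537 = 0.27915616.
Var(ȳ) = (1 − 0.27915616)·3.703/2104 = 0.72084384·0.001759981 = 0.0012686714.

0.001269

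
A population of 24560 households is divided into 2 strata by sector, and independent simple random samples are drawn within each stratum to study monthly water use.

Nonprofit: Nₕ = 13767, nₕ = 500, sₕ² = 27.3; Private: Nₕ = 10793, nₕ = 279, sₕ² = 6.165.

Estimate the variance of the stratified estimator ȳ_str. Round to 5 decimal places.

0.02069

Var(ȳ_str) = Σₕ Wₕ²(1 − fₕ)sₕ²/nₕ with Wₕ = Nₕ/N, N = 24560.
Nonprofit: Wₕ = 0.56054560; term = 0.56054560²·(1 − 0.03631873)·27.3/500 = 0.016532859.
Private: Wₕ = 0.43945440; term = 0.43945440²·(1 − 0.02585009)·6.165/279 = 0.0041570218.
Sum = 0.020689881.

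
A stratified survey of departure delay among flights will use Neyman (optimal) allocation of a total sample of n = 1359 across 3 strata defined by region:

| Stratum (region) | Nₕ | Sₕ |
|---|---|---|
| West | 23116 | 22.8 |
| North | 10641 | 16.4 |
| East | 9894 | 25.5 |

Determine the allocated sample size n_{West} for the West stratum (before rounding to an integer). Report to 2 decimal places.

Neyman allocation: nₕ = n·NₕSₕ / Σⱼ NⱼSⱼ.
Σ NⱼSⱼ = 23116·22.8 + 10641·16.4 + 9894·25.5 = 953854.2.
n_{West} = 1359·23116·22.8 / 953854.2 = 750.90.

750.90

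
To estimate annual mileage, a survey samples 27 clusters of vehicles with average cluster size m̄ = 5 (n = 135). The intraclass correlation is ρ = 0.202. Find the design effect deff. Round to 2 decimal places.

1.81

deff = 1 + (5 − 1)·0.202 = 1 + 0.808 = 1.808.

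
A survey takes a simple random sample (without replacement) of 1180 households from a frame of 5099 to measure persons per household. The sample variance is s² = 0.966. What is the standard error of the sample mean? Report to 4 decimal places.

0.0251

Under SRS without replacement, Var(ȳ) = (1 − f)·s²/n with f = n/N = 1180/5099 = 0.23141793.
Var(ȳ) = (1 − 0.23141793)·0.966/1180 = 0.76858207·8.1864407 × 10^-4 = 6.2919516 × 10^-4.
SE(ȳ) = √(6.2919516 × 10^-4) = 0.0251.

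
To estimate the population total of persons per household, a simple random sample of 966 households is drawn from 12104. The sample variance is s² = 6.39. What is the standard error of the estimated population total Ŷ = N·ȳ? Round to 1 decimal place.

Var(Ŷ) = N²·Var(ȳ) = N²·(1 − n/N)·s²/n.
f = 966/12104 = 0.07980833; Var(ȳ) = 0.92019167·6.39/966 = 0.0060869822.
Var(Ŷ) = 12104² · 0.0060869822 = 891784.38.
SE(Ŷ) = √(891784.38) = 944.3.

944.3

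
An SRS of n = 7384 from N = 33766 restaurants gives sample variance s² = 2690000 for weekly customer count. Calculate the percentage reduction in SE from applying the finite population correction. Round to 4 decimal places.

f = n/N = 7384/33766 = 0.21868151.
SE_no-fpc = √(s²/n) = 19.086676; SE_fpc = √((1−f)s²/n) = 16.871137.
Ratio = √(1−f) = 0.88392222. Reduction = 100·(1 − 0.88392222) = 11.6078%.

11.6078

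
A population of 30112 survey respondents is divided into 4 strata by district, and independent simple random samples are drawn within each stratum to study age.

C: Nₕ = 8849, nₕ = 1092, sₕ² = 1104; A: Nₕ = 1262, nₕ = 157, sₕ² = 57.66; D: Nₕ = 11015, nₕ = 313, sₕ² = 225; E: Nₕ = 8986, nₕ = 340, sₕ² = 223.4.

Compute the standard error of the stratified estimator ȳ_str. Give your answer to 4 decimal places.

Var(ȳ_str) = Σₕ Wₕ²(1 − fₕ)sₕ²/nₕ with Wₕ = Nₕ/N, N = 30112.
C: Wₕ = 0.29386955; term = 0.29386955²·(1 − 0.12340377)·1104/1092 = 0.076534142.
A: Wₕ = 0.04191020; term = 0.04191020²·(1 − 0.12440571)·57.66/157 = 5.6482956 × 10^-4.
D: Wₕ = 0.36580101; term = 0.36580101²·(1 − 0.02841580)·225/313 = 0.093456266.
E: Wₕ = 0.29841923; term = 0.29841923²·(1 − 0.03783663)·223.4/340 = 0.056299779.
Sum = 0.22685502.
SE = √(0.22685502) = 0.4763.

0.4763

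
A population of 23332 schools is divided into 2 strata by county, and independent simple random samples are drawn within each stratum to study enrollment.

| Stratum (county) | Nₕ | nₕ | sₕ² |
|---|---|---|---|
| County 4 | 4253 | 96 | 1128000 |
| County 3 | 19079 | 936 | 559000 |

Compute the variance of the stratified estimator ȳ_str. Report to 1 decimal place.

Var(ȳ_str) = Σₕ Wₕ²(1 − fₕ)sₕ²/nₕ with Wₕ = Nₕ/N, N = 23332.
County 4: Wₕ = 0.18228184; term = 0.18228184²·(1 − 0.02257230)·1128000/96 = 381.60085.
County 3: Wₕ = 0.81771816; term = 0.81771816²·(1 − 0.04905918)·559000/936 = 379.74908.
Sum = 761.34993.

761.3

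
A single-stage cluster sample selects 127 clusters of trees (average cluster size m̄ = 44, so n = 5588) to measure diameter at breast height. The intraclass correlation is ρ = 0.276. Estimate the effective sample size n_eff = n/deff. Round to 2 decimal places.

434.26

deff = 1 + (44 − 1)·0.276 = 1 + 11.868 = 12.868.
n_eff = 5588 / 12.868 = 434.26.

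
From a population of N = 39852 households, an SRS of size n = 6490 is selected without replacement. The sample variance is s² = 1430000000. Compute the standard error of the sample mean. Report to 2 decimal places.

429.48

Under SRS without replacement, Var(ȳ) = (1 − f)·s²/n with f = n/N = 6490/39852 = 0.16285255.
Var(ȳ) = (1 − 0.16285255)·1430000000/6490 = 0.83714745·220338.98 = 184456.22.
SE(ȳ) = √(184456.22) = 429.48.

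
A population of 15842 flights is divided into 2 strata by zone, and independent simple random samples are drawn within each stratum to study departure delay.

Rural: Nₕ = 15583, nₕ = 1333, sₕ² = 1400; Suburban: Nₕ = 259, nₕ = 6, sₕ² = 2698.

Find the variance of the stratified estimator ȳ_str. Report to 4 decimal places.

Var(ȳ_str) = Σₕ Wₕ²(1 − fₕ)sₕ²/nₕ with Wₕ = Nₕ/N, N = 15842.
Rural: Wₕ = 0.98365105; term = 0.98365105²·(1 − 0.08554194)·1400/1333 = 0.92927404.
Suburban: Wₕ = 0.01634895; term = 0.01634895²·(1 − 0.02316602)·2698/6 = 0.11740618.
Sum = 1.0466802.

1.0467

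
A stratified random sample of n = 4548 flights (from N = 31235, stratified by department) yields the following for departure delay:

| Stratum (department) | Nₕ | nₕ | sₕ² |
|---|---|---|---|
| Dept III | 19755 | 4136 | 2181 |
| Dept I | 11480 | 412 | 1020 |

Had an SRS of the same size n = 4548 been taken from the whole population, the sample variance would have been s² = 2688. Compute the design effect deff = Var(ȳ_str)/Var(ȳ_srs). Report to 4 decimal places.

0.9688

Var(ȳ_str) = Σ Wₕ²(1−fₕ)sₕ²/nₕ with Wₕ = Nₕ/31235:
  Dept III: (19755/31235)²·(1−4136/19755)·2181/4136 = 0.16677171
  Dept I: (11480/31235)²·(1−412/11480)·1020/412 = 0.32242668
  → Var(ȳ_str) = 0.48919839.
Var(ȳ_srs) = (1 − 4548/31235)·2688/4548 = 0.50497172.
deff = 0.48919839 / 0.50497172 = 0.9688.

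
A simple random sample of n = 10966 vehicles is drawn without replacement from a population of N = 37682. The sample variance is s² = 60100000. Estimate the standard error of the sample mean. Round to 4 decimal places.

Under SRS without replacement, Var(ȳ) = (1 − f)·s²/n with f = n/N = 10966/37682 = 0.29101428.
Var(ȳ) = (1 − 0.29101428)·60100000/10966 = 0.70898572·5480.5763 = 3885.6504.
SE(ȳ) = √(3885.6504) = 62.3350.

62.3350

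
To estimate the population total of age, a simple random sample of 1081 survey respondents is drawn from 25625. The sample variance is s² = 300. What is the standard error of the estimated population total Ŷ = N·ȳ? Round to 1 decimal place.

Var(Ŷ) = N²·Var(ȳ) = N²·(1 − n/N)·s²/n.
f = 1081/25625 = 0.04218537; Var(ȳ) = 0.95781463·300/1081 = 0.2658135.
Var(Ŷ) = 25625² · 0.2658135 = 1.7454394 × 10^8.
SE(Ŷ) = √(1.7454394 × 10^8) = 13211.5.

13211.5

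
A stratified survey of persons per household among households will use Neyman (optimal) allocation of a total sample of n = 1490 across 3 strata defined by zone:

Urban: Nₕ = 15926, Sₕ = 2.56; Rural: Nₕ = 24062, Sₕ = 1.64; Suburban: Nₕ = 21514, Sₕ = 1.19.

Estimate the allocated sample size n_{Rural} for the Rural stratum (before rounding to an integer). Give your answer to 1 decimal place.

555.6

Neyman allocation: nₕ = n·NₕSₕ / Σⱼ NⱼSⱼ.
Σ NⱼSⱼ = 15926·2.56 + 24062·1.64 + 21514·1.19 = 105833.9.
n_{Rural} = 1490·24062·1.64 / 105833.9 = 555.6.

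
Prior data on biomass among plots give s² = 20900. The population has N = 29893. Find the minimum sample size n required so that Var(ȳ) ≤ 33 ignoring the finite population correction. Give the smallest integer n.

634

Without fpc, n₀ = s²/D = 20900/33 = 633.3333.
Rounding up, n = 634.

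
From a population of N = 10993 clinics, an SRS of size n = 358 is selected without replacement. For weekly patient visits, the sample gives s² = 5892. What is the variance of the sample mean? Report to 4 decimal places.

15.9221

Under SRS without replacement, Var(ȳ) = (1 − f)·s²/n with f = n/N = 358/10993 = 0.03256618.
Var(ȳ) = (1 − 0.03256618)·5892/358 = 0.96743382·16.458101 = 15.922123.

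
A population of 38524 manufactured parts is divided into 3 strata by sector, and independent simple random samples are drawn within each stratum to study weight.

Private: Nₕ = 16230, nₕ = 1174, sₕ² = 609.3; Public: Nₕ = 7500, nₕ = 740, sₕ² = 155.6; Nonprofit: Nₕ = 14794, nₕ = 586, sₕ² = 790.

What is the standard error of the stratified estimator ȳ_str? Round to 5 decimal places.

0.53251

Var(ȳ_str) = Σₕ Wₕ²(1 − fₕ)sₕ²/nₕ with Wₕ = Nₕ/N, N = 38524.
Private: Wₕ = 0.42129582; term = 0.42129582²·(1 − 0.07233518)·609.3/1174 = 0.085453225.
Public: Wₕ = 0.19468383; term = 0.19468383²·(1 − 0.09866667)·155.6/740 = 0.0071832848.
Nonprofit: Wₕ = 0.38402035; term = 0.38402035²·(1 − 0.03961065)·790/586 = 0.19093489.
Sum = 0.2835714.
SE = √(0.2835714) = 0.53251.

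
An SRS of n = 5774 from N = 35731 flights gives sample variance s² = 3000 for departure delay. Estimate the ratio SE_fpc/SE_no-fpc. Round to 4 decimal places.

f = n/N = 5774/35731 = 0.16159637.
SE_no-fpc = √(s²/n) = 0.72081238; SE_fpc = √((1−f)s²/n) = 0.66000741.
Ratio = √(1−f) = 0.91564383.

0.9156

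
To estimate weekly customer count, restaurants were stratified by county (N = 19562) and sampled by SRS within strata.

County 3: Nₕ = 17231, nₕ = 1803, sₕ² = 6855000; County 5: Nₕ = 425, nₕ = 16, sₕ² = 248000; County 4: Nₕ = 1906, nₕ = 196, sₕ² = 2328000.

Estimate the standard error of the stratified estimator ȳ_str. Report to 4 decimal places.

Var(ȳ_str) = Σₕ Wₕ²(1 − fₕ)sₕ²/nₕ with Wₕ = Nₕ/N, N = 19562.
County 3: Wₕ = 0.88084040; term = 0.88084040²·(1 − 0.10463699)·6855000/1803 = 2641.2246.
County 5: Wₕ = 0.02172579; term = 0.02172579²·(1 − 0.03764706)·248000/16 = 7.0407257.
County 4: Wₕ = 0.09743380; term = 0.09743380²·(1 − 0.10283316)·2328000/196 = 101.16246.
Sum = 2749.4278.
SE = √(2749.4278) = 52.4350.

52.4350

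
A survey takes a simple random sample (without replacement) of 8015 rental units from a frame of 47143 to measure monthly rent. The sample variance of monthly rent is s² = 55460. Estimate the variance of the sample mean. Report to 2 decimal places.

5.74

Under SRS without replacement, Var(ȳ) = (1 − f)·s²/n with f = n/N = 8015/47143 = 0.17001464.
Var(ȳ) = (1 − 0.17001464)·55460/8015 = 0.82998536·6.9195259 = 5.7431052.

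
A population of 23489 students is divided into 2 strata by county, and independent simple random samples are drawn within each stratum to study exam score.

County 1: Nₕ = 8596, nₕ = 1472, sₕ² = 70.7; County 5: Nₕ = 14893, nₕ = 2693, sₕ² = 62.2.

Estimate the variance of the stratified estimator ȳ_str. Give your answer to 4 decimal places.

Var(ȳ_str) = Σₕ Wₕ²(1 − fₕ)sₕ²/nₕ with Wₕ = Nₕ/N, N = 23489.
County 1: Wₕ = 0.36595853; term = 0.36595853²·(1 − 0.17124244)·70.7/1472 = 0.0053309286.
County 5: Wₕ = 0.63404147; term = 0.63404147²·(1 − 0.18082321)·62.2/2693 = 0.007606187.
Sum = 0.012937116.

0.0129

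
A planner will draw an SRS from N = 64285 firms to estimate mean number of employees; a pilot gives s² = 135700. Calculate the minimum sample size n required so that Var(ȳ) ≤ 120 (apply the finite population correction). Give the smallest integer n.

Without fpc, n₀ = s²/D = 135700/120 = 1130.8333.
With fpc, (1 − n/N)·s²/n ≤ D requires n ≥ n₀/(1 + n₀/N) = 1130.8333/(1 + 1130.8333/64285) = 1111.2848.
Rounding up, n = 1112.

1112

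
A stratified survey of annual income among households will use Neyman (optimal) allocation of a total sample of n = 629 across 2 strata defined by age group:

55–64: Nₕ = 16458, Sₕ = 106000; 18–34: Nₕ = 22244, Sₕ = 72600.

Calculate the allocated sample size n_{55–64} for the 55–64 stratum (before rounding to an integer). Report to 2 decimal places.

Neyman allocation: nₕ = n·NₕSₕ / Σⱼ NⱼSⱼ.
Σ NⱼSⱼ = 16458·106000 + 22244·72600 = 3.3594624 × 10^9.
n_{55–64} = 629·16458·106000 / (3.3594624 × 10^9) = 326.64.

326.64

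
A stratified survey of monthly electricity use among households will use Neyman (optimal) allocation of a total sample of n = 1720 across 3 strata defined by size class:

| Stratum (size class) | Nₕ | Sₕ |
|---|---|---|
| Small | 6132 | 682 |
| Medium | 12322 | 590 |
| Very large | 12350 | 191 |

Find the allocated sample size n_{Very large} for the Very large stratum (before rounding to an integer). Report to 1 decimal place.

293.8

Neyman allocation: nₕ = n·NₕSₕ / Σⱼ NⱼSⱼ.
Σ NⱼSⱼ = 6132·682 + 12322·590 + 12350·191 = 1.3810854 × 10^7.
n_{Very large} = 1720·12350·191 / (1.3810854 × 10^7) = 293.8.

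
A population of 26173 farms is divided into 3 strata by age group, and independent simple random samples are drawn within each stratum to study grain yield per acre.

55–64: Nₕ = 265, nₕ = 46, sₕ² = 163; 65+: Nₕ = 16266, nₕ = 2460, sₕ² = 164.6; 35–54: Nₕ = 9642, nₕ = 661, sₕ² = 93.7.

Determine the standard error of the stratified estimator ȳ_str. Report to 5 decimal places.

Var(ȳ_str) = Σₕ Wₕ²(1 − fₕ)sₕ²/nₕ with Wₕ = Nₕ/N, N = 26173.
55–64: Wₕ = 0.01012494; term = 0.01012494²·(1 − 0.17358491)·163/46 = 3.0020143 × 10^-4.
65+: Wₕ = 0.62148015; term = 0.62148015²·(1 − 0.15123571)·164.6/2460 = 0.021934935.
35–54: Wₕ = 0.36839491; term = 0.36839491²·(1 − 0.06855424)·93.7/661 = 0.017919379.
Sum = 0.040154515.
SE = √(0.040154515) = 0.20039.

0.20039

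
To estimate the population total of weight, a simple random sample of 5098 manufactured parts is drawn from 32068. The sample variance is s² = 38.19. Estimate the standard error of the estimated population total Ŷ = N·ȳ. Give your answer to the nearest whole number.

Var(Ŷ) = N²·Var(ȳ) = N²·(1 − n/N)·s²/n.
f = 5098/32068 = 0.15897468; Var(ȳ) = 0.84102532·38.19/5098 = 0.0063002662.
Var(Ŷ) = 32068² · 0.0063002662 = 6.4789205 × 10^6.
SE(Ŷ) = √(6.4789205 × 10^6) = 2545.

2545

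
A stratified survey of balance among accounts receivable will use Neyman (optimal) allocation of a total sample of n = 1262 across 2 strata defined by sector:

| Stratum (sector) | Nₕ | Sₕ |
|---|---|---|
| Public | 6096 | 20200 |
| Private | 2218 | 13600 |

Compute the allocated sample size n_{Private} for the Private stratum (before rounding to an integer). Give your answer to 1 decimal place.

Neyman allocation: nₕ = n·NₕSₕ / Σⱼ NⱼSⱼ.
Σ NⱼSⱼ = 6096·20200 + 2218·13600 = 1.53304 × 10^8.
n_{Private} = 1262·2218·13600 / (1.53304 × 10^8) = 248.3.

248.3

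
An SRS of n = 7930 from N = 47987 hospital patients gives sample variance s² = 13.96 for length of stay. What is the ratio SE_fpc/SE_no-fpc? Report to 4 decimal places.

f = n/N = 7930/47987 = 0.16525309.
SE_no-fpc = √(s²/n) = 0.041957163; SE_fpc = √((1−f)s²/n) = 0.038333946.
Ratio = √(1−f) = 0.91364485.

0.9136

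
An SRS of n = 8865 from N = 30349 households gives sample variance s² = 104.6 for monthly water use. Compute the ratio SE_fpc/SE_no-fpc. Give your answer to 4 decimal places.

f = n/N = 8865/30349 = 0.29210188.
SE_no-fpc = √(s²/n) = 0.10862417; SE_fpc = √((1−f)s²/n) = 0.091392772.
Ratio = √(1−f) = 0.84136682.

0.8414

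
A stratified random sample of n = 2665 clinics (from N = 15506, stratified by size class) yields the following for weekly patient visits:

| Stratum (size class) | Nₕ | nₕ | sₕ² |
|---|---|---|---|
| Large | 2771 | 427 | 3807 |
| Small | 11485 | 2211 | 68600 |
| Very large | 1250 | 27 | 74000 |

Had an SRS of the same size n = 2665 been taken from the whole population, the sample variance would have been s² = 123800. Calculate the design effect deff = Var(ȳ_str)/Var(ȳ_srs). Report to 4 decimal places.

Var(ȳ_str) = Σ Wₕ²(1−fₕ)sₕ²/nₕ with Wₕ = Nₕ/15506:
  Large: (2771/15506)²·(1−427/2771)·3807/427 = 0.24085162
  Small: (11485/15506)²·(1−2211/11485)·68600/2211 = 13.744657
  Very large: (1250/15506)²·(1−27/1250)·74000/27 = 17.426287
  → Var(ȳ_str) = 31.411796.
Var(ȳ_srs) = (1 − 2665/15506)·123800/2665 = 38.470028.
deff = 31.411796 / 38.470028 = 0.8165.

0.8165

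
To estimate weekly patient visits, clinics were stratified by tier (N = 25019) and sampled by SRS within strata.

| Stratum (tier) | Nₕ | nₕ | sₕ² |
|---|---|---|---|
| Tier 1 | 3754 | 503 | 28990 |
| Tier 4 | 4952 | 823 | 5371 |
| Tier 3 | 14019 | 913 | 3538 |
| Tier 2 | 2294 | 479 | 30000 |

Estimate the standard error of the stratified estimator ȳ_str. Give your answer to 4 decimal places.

1.7003

Var(ȳ_str) = Σₕ Wₕ²(1 − fₕ)sₕ²/nₕ with Wₕ = Nₕ/N, N = 25019.
Tier 1: Wₕ = 0.15004597; term = 0.15004597²·(1 − 0.13399041)·28990/503 = 1.1237031.
Tier 4: Wₕ = 0.19792957; term = 0.19792957²·(1 − 0.16619548)·5371/823 = 0.21317729.
Tier 3: Wₕ = 0.56033415; term = 0.56033415²·(1 − 0.06512590)·3538/913 = 1.1374553.
Tier 2: Wₕ = 0.09169032; term = 0.09169032²·(1 − 0.20880558)·30000/479 = 0.41659676.
Sum = 2.8909325.
SE = √(2.8909325) = 1.7003.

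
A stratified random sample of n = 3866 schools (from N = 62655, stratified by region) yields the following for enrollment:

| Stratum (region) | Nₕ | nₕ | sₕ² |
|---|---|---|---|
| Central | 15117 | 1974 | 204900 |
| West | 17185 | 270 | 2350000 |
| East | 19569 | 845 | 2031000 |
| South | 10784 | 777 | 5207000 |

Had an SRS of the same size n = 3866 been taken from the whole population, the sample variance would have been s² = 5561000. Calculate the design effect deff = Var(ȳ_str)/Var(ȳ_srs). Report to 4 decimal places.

0.7841

Var(ȳ_str) = Σ Wₕ²(1−fₕ)sₕ²/nₕ with Wₕ = Nₕ/62655:
  Central: (15117/62655)²·(1−1974/15117)·204900/1974 = 5.2534362
  West: (17185/62655)²·(1−270/17185)·2350000/270 = 644.48701
  East: (19569/62655)²·(1−845/19569)·2031000/845 = 224.34119
  South: (10784/62655)²·(1−777/10784)·5207000/777 = 184.22089
  → Var(ȳ_str) = 1058.3025.
Var(ȳ_srs) = (1 − 3866/62655)·5561000/3866 = 1349.6818.
deff = 1058.3025 / 1349.6818 = 0.7841.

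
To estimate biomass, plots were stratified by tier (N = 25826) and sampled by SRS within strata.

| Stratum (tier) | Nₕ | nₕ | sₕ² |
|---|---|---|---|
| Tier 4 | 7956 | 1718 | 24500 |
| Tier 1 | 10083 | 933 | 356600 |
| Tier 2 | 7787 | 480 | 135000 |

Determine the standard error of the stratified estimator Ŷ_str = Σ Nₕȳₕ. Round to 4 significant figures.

228000

Var(Ŷ_str) = Σₕ Nₕ²(1 − fₕ)sₕ²/nₕ.
Tier 4: 7956²·(1 − 1718/7956)·24500/1718 = 7.077552 × 10^8.
Tier 1: 10083²·(1 − 933/10083)·356600/933 = 3.5262294 × 10^10.
Tier 2: 7787²·(1 − 480/7787)·135000/480 = 1.6003015 × 10^10.
Sum = 5.1973064 × 10^10.
SE = √(5.1973064 × 10^10) = 228000.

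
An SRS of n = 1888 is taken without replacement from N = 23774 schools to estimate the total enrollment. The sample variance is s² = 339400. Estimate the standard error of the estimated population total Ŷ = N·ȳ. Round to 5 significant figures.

305840

Var(Ŷ) = N²·Var(ȳ) = N²·(1 − n/N)·s²/n.
f = 1888/23774 = 0.07941449; Var(ȳ) = 0.92058551·339400/1888 = 165.49085.
Var(Ŷ) = 23774² · 165.49085 = 9.3535937 × 10^10.
SE(Ŷ) = √(9.3535937 × 10^10) = 305840.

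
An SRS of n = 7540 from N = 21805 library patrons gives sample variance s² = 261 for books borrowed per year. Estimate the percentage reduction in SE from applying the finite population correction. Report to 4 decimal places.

f = n/N = 7540/21805 = 0.34579225.
SE_no-fpc = √(s²/n) = 0.1860521; SE_fpc = √((1−f)s²/n) = 0.15048473.
Ratio = √(1−f) = 0.80883110. Reduction = 100·(1 − 0.80883110) = 19.1169%.

19.1169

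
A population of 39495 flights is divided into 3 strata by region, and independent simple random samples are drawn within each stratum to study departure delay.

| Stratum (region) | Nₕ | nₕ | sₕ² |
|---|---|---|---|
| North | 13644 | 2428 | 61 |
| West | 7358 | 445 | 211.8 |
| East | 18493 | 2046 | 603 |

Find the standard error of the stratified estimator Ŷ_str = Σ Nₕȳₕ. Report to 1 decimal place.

Var(Ŷ_str) = Σₕ Nₕ²(1 − fₕ)sₕ²/nₕ.
North: 13644²·(1 − 2428/13644)·61/2428 = 3.8446859 × 10^6.
West: 7358²·(1 − 445/7358)·211.8/445 = 2.420986 × 10^7.
East: 18493²·(1 − 2046/18493)·603/2046 = 8.9640804 × 10^7.
Sum = 1.1769535 × 10^8.
SE = √(1.1769535 × 10^8) = 10848.7.

10848.7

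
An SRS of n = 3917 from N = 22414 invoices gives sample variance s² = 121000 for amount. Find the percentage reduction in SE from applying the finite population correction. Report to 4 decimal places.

9.1571

f = n/N = 3917/22414 = 0.17475685.
SE_no-fpc = √(s²/n) = 5.5579662; SE_fpc = √((1−f)s²/n) = 5.0490174.
Ratio = √(1−f) = 0.90842895. Reduction = 100·(1 − 0.90842895) = 9.1571%.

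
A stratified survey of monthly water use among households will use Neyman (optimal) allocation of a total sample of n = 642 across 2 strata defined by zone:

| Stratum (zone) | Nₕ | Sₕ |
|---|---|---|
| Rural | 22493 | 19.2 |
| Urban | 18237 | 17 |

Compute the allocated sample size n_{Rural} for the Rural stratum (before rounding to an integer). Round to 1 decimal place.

373.7

Neyman allocation: nₕ = n·NₕSₕ / Σⱼ NⱼSⱼ.
Σ NⱼSⱼ = 22493·19.2 + 18237·17 = 741894.6.
n_{Rural} = 642·22493·19.2 / 741894.6 = 373.7.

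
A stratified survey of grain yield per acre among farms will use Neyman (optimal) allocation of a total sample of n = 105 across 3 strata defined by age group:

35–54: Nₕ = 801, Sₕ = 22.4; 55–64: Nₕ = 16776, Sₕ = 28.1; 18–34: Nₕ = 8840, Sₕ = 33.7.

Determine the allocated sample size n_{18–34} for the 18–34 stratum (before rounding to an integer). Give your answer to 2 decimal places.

Neyman allocation: nₕ = n·NₕSₕ / Σⱼ NⱼSⱼ.
Σ NⱼSⱼ = 801·22.4 + 16776·28.1 + 8840·33.7 = 787256.
n_{18–34} = 105·8840·33.7 / 787256 = 39.73.

39.73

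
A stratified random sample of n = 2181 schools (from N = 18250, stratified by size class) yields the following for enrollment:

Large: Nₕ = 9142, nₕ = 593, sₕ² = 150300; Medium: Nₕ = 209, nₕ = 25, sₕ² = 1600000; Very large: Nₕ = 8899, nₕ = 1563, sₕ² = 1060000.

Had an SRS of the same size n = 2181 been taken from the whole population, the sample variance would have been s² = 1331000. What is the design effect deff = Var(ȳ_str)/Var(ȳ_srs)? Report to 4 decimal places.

0.3718

Var(ȳ_str) = Σ Wₕ²(1−fₕ)sₕ²/nₕ with Wₕ = Nₕ/18250:
  Large: (9142/18250)²·(1−593/9142)·150300/593 = 59.475087
  Medium: (209/18250)²·(1−25/209)·1600000/25 = 7.389556
  Very large: (8899/18250)²·(1−1563/8899)·1060000/1563 = 132.92959
  → Var(ȳ_str) = 199.79423.
Var(ȳ_srs) = (1 − 2181/18250)·1331000/2181 = 537.33901.
deff = 199.79423 / 537.33901 = 0.3718.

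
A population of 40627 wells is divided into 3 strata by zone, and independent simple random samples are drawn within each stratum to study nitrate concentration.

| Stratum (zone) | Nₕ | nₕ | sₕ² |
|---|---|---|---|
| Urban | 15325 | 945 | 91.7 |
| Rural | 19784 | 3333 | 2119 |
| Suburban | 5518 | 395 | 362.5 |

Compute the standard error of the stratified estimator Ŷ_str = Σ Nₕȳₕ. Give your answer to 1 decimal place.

15945.1

Var(Ŷ_str) = Σₕ Nₕ²(1 − fₕ)sₕ²/nₕ.
Urban: 15325²·(1 − 945/15325)·91.7/945 = 2.1384391 × 10^7.
Rural: 19784²·(1 − 3333/19784)·2119/3333 = 2.069198 × 10^8.
Suburban: 5518²·(1 − 395/5518)·362.5/395 = 2.5942807 × 10^7.
Sum = 2.54247 × 10^8.
SE = √(2.54247 × 10^8) = 15945.1.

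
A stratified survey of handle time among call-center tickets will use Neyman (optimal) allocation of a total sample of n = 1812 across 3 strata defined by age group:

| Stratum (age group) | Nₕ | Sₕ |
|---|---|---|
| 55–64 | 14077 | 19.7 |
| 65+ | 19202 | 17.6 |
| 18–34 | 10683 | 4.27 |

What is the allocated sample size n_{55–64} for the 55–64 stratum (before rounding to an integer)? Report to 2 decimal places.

Neyman allocation: nₕ = n·NₕSₕ / Σⱼ NⱼSⱼ.
Σ NⱼSⱼ = 14077·19.7 + 19202·17.6 + 10683·4.27 = 660888.51.
n_{55–64} = 1812·14077·19.7 / 660888.51 = 760.34.

760.34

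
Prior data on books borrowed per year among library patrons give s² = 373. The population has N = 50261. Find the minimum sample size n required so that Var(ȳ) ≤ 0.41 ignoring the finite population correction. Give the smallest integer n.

910

Without fpc, n₀ = s²/D = 373/0.41 = 909.7561.
Rounding up, n = 910.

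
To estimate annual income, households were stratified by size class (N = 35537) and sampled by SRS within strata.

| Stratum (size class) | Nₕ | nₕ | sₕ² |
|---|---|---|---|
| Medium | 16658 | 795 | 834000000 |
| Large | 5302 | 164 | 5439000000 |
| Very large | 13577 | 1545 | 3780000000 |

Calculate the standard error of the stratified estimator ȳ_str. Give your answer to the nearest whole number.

Var(ȳ_str) = Σₕ Wₕ²(1 − fₕ)sₕ²/nₕ with Wₕ = Nₕ/N, N = 35537.
Medium: Wₕ = 0.46875088; term = 0.46875088²·(1 − 0.04772482)·834000000/795 = 219505.59.
Large: Wₕ = 0.14919661; term = 0.14919661²·(1 − 0.03093172)·5439000000/164 = 715397.65.
Very large: Wₕ = 0.38205251; term = 0.38205251²·(1 − 0.11379539)·3780000000/1545 = 316477.93.
Sum = 1.2513812 × 10^6.
SE = √(1.2513812 × 10^6) = 1119.

1119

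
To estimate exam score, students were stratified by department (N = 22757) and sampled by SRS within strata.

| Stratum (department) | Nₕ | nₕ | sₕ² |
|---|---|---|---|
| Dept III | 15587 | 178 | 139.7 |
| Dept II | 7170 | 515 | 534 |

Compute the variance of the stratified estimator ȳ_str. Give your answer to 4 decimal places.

Var(ȳ_str) = Σₕ Wₕ²(1 − fₕ)sₕ²/nₕ with Wₕ = Nₕ/N, N = 22757.
Dept III: Wₕ = 0.68493211; term = 0.68493211²·(1 − 0.01141977)·139.7/178 = 0.36398491.
Dept II: Wₕ = 0.31506789; term = 0.31506789²·(1 − 0.07182706)·534/515 = 0.095536917.
Sum = 0.45952183.

0.4595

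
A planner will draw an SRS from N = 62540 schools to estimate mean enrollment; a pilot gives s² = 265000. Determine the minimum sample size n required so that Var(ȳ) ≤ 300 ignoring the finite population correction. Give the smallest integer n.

Without fpc, n₀ = s²/D = 265000/300 = 883.3333.
Rounding up, n = 884.

884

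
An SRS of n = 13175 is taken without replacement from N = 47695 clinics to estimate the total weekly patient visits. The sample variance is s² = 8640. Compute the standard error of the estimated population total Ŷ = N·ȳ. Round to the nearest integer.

Var(Ŷ) = N²·Var(ȳ) = N²·(1 − n/N)·s²/n.
f = 13175/47695 = 0.27623441; Var(ȳ) = 0.72376559·8640/13175 = 0.47463641.
Var(Ŷ) = 47695² · 0.47463641 = 1.0797091 × 10^9.
SE(Ŷ) = √(1.0797091 × 10^9) = 32859.

32859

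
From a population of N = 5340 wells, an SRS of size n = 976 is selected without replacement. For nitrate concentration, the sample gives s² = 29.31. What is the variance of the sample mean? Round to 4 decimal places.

Under SRS without replacement, Var(ȳ) = (1 − f)·s²/n with f = n/N = 976/5340 = 0.18277154.
Var(ȳ) = (1 − 0.18277154)·29.31/976 = 0.81722846·0.030030738 = 0.024541974.

0.0245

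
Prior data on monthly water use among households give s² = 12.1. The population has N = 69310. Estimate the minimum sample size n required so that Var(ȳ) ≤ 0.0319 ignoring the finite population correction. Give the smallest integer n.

Without fpc, n₀ = s²/D = 12.1/0.0319 = 379.3103.
Rounding up, n = 380.

380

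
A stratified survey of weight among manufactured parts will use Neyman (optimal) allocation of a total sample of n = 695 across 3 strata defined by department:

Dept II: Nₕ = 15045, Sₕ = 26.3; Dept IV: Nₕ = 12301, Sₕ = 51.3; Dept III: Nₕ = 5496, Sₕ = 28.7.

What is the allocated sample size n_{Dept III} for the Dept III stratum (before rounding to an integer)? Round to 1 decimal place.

92.6

Neyman allocation: nₕ = n·NₕSₕ / Σⱼ NⱼSⱼ.
Σ NⱼSⱼ = 15045·26.3 + 12301·51.3 + 5496·28.7 = 1.18446 × 10^6.
n_{Dept III} = 695·5496·28.7 / (1.18446 × 10^6) = 92.6.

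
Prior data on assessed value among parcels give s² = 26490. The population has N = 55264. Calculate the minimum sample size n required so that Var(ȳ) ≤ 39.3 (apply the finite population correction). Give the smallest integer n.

666

Without fpc, n₀ = s²/D = 26490/39.3 = 674.0458.
With fpc, (1 − n/N)·s²/n ≤ D requires n ≥ n₀/(1 + n₀/N) = 674.0458/(1 + 674.0458/55264) = 665.9236.
Rounding up, n = 666.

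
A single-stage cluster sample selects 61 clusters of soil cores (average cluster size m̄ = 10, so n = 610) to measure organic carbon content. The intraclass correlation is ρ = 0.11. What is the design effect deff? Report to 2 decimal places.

1.99

deff = 1 + (10 − 1)·0.11 = 1 + 0.99 = 1.99.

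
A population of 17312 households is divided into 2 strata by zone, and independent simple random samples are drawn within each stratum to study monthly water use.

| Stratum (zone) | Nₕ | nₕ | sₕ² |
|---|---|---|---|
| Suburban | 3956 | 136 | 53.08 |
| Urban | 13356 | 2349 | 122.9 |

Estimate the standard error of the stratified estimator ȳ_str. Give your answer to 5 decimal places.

Var(ȳ_str) = Σₕ Wₕ²(1 − fₕ)sₕ²/nₕ with Wₕ = Nₕ/N, N = 17312.
Suburban: Wₕ = 0.22851201; term = 0.22851201²·(1 − 0.03437816)·53.08/136 = 0.019679641.
Urban: Wₕ = 0.77148799; term = 0.77148799²·(1 − 0.17587601)·122.9/2349 = 0.025663729.
Sum = 0.04534337.
SE = √(0.04534337) = 0.21294.

0.21294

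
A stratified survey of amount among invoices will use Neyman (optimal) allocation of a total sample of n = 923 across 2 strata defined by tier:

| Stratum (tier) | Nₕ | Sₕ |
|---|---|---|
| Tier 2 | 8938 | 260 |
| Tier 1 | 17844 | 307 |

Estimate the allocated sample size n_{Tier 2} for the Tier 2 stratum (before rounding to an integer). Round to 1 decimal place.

Neyman allocation: nₕ = n·NₕSₕ / Σⱼ NⱼSⱼ.
Σ NⱼSⱼ = 8938·260 + 17844·307 = 7.801988 × 10^6.
n_{Tier 2} = 923·8938·260 / (7.801988 × 10^6) = 274.9.

274.9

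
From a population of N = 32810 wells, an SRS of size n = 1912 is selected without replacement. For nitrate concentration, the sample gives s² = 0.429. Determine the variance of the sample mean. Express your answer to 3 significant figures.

Under SRS without replacement, Var(ȳ) = (1 − f)·s²/n with f = n/N = 1912/32810 = 0.05827492.
Var(ȳ) = (1 − 0.05827492)·0.429/1912 = 0.94172508·2.2437238 × 10^-4 = 2.112971 × 10^-4.

2.11 × 10^-4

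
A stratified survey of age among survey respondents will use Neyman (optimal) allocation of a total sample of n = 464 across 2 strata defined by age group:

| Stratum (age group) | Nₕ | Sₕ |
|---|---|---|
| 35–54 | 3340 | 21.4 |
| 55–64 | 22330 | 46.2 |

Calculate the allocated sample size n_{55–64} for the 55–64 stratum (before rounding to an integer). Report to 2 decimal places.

Neyman allocation: nₕ = n·NₕSₕ / Σⱼ NⱼSⱼ.
Σ NⱼSⱼ = 3340·21.4 + 22330·46.2 = 1.103122 × 10^6.
n_{55–64} = 464·22330·46.2 / (1.103122 × 10^6) = 433.94.

433.94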